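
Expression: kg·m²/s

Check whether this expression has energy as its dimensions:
No

The expression kg·m²/s has dimensions [L^2 M T^-1], but energy has dimensions [L^2 M T^-2].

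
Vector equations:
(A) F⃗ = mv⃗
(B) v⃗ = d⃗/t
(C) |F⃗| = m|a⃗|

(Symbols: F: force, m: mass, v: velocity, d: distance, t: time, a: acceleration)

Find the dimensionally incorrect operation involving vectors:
(A) F⃗ = mv⃗

(A) F⃗ = mv⃗: LHS [L M T^-2], RHS [L M T^-1] ✗ — mass times velocity is momentum, not force; should be ma⃗
(B) v⃗ = d⃗/t: LHS [L T^-1], RHS [L T^-1] ✓ — displacement (vector) divided by time (scalar)
(C) |F⃗| = m|a⃗|: LHS [L M T^-2], RHS [L M T^-2] ✓ — magnitudes of vectors are scalars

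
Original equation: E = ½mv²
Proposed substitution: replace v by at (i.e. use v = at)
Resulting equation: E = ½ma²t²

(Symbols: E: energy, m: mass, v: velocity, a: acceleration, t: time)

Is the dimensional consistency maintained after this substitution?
Yes

[v] = [L T^-1] and [at] = [L T^-1]. These match, so the substitution replaces a quantity by one of the same dimensions and the result E = ½ma²t² has LHS [L^2 M T^-2] vs RHS [L^2 M T^-2] — still consistent.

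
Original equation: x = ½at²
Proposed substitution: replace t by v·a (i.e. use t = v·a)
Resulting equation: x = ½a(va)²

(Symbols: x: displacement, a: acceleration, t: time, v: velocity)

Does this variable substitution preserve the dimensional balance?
No

[t] = [T] and [v·a] = [L^2 T^-3]. These differ, so the substitution replaces a quantity by one of different dimensions and the result x = ½a(va)² has LHS [L] vs RHS [L^5 T^-8] — inconsistent.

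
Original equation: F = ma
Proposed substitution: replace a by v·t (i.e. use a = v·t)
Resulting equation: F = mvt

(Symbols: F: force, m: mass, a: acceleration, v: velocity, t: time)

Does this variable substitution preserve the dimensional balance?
No

[a] = [L T^-2] and [v·t] = [L]. These differ, so the substitution replaces a quantity by one of different dimensions and the result F = mvt has LHS [L M T^-2] vs RHS [L M] — inconsistent.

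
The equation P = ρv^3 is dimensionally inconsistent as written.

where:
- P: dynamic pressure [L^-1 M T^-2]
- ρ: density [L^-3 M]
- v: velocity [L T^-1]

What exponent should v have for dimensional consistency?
The exponent of v should be 2: P = ρv^2

The LHS P has dimensions [L^-1 M T^-2]; v has dimensions [L T^-1].
As written, the RHS ρv^3 (exponent 3 on v) has dimensions [M T^-3], which does not match.
With exponent 2, the RHS ρv^2 has dimensions [L^-1 M T^-2], matching the LHS.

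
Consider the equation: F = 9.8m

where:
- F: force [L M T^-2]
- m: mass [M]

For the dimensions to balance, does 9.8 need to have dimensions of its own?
Yes

F has dimensions [L M T^-2], while m alone has dimensions [M]. For the equation to balance, the factor 9.8 must carry dimensions [L T^-2] — it is a dimensional constant (a numerical value of a physical quantity with its units suppressed), not a pure number.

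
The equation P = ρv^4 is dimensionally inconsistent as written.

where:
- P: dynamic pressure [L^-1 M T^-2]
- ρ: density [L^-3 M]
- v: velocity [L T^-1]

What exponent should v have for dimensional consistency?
The exponent of v should be 2: P = ρv^2

The LHS P has dimensions [L^-1 M T^-2]; v has dimensions [L T^-1].
As written, the RHS ρv^4 (exponent 4 on v) has dimensions [L M T^-4], which does not match.
With exponent 2, the RHS ρv^2 has dimensions [L^-1 M T^-2], matching the LHS.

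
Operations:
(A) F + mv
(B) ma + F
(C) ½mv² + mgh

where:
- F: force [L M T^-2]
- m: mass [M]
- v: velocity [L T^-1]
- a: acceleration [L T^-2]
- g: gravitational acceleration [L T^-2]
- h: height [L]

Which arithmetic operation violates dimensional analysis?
(A) F + mv

(A) F + mv: F [L M T^-2] and mv [L M T^-1] — different dimensions cannot be added/subtracted ✗
(B) ma + F: ma [L M T^-2] and F [L M T^-2] — same dimensions ✓
(C) ½mv² + mgh: ½mv² [L^2 M T^-2] and mgh [L^2 M T^-2] — same dimensions ✓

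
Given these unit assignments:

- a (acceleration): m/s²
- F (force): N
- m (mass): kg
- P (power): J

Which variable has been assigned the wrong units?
P

The variable P (power) should have units W, not J.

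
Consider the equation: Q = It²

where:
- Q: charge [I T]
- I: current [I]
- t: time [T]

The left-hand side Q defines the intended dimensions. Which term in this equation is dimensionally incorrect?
The right-hand side term It²

Q has dimensions [I T], but It² has dimensions [I T^2], so the term It² is dimensionally wrong for Q.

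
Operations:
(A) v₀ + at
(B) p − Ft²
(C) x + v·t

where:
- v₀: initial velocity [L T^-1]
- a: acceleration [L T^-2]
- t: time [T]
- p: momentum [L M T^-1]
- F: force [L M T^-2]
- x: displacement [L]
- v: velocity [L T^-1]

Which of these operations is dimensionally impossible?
(B) p − Ft²

(A) v₀ + at: v₀ [L T^-1] and at [L T^-1] — same dimensions ✓
(B) p − Ft²: p [L M T^-1] and Ft² [L M] — different dimensions cannot be added/subtracted ✗
(C) x + v·t: x [L] and v·t [L] — same dimensions ✓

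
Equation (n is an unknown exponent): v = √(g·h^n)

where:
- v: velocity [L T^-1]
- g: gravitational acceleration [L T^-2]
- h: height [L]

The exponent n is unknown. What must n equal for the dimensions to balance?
n = 1

v has dimensions [L T^-1]; h has dimensions [L].
With n = 1: √(g·h^1) has dimensions [L T^-1], matching the LHS ✓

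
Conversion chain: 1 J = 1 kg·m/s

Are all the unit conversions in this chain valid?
The chain is incorrect (it contains an error).

Incorrect: Joule is kg·m²/s², not kg·m/s (that is momentum)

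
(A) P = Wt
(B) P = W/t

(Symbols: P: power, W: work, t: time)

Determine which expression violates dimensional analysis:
(A)

(A) P = Wt: LHS [L^2 M T^-3], RHS [L^2 M T^-1] ✗
(B) P = W/t: LHS [L^2 M T^-3], RHS [L^2 M T^-3] ✓

Expression (A) P = Wt is dimensionally incorrect.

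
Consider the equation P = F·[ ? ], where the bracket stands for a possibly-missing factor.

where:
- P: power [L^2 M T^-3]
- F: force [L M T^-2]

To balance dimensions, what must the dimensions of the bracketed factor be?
[L T^-1] — velocity (e.g. v)

P has dimensions [L^2 M T^-3]; F has dimensions [L M T^-2].
The bracketed factor must supply [L^2 M T^-3] / [L M T^-2] = [L T^-1].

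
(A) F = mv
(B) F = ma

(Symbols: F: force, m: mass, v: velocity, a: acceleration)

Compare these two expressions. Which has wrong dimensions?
(A)

(A) F = mv: LHS [L M T^-2], RHS [L M T^-1] ✗
(B) F = ma: LHS [L M T^-2], RHS [L M T^-2] ✓

Expression (A) F = mv is dimensionally incorrect.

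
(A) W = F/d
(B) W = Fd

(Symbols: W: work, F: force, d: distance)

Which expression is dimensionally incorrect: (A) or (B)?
(A)

(A) W = F/d: LHS [L^2 M T^-2], RHS [M T^-2] ✗
(B) W = Fd: LHS [L^2 M T^-2], RHS [L^2 M T^-2] ✓

Expression (A) W = F/d is dimensionally incorrect.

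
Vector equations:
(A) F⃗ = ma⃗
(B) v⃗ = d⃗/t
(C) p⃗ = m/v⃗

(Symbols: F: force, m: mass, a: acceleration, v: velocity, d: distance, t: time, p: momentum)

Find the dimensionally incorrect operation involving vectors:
(C) p⃗ = m/v⃗

(A) F⃗ = ma⃗: LHS [L M T^-2], RHS [L M T^-2] ✓ — Force and acceleration are vectors, mass is a scalar
(B) v⃗ = d⃗/t: LHS [L T^-1], RHS [L T^-1] ✓ — displacement (vector) divided by time (scalar)
(C) p⃗ = m/v⃗: LHS [L M T^-1], RHS [L^-1 M T] ✗ — momentum is mass times velocity; should be mv⃗ (and division by a vector is undefined)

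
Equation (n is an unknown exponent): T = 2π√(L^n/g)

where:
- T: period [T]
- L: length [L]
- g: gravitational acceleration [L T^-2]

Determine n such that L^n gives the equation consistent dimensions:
n = 1

T has dimensions [T]; L has dimensions [L].
With n = 1: 2π√(L^1/g) has dimensions [T], matching the LHS ✓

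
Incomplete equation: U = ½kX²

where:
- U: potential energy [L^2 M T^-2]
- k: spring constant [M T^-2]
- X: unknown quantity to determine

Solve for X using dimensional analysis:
X = x (displacement), dimensions [L]

U has dimensions [L^2 M T^-2]; the rest of the RHS (½k) has dimensions [M T^-2].
So X² must have dimensions [L^2], i.e. X has dimensions [L] — X = x (displacement).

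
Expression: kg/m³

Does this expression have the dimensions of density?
Yes

The expression kg/m³ has dimensions [L^-3 M], which is exactly density [L^-3 M].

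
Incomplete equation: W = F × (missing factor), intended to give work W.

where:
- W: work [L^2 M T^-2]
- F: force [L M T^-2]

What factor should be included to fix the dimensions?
d (distance), dimensions [L]

W has dimensions [L^2 M T^-2] and F has dimensions [L M T^-2].
The missing factor must have dimensions [L^2 M T^-2] / [L M T^-2] = [L], i.e. distance (d).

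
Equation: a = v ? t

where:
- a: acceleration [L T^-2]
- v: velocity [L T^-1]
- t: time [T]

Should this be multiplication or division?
division (÷): a = v ÷ t

a [L T^-2]; v [L T^-1]; t [T].
v × t → [L] ✗
v ÷ t → [L T^-2] ✓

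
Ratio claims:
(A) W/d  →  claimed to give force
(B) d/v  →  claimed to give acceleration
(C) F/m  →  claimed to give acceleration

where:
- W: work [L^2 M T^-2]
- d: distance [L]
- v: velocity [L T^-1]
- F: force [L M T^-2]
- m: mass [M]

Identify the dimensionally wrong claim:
(B) d/v does not give acceleration

(A) W/d: [L M T^-2] = force [L M T^-2] ✓
(B) d/v: [T] ≠ acceleration [L T^-2] ✗
(C) F/m: [L T^-2] = acceleration [L T^-2] ✓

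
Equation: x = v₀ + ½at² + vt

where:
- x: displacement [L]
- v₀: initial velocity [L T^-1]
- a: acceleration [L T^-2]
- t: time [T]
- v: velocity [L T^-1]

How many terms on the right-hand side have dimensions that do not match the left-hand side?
1

LHS x: [L]
- v₀: [L T^-1] ✗
- ½at²: [L] ✓
- vt: [L] ✓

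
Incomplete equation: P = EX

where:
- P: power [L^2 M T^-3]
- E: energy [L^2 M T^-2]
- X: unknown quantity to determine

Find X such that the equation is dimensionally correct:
X = f (inverse time / frequency (1/t)), dimensions [T^-1]

P has dimensions [L^2 M T^-3]; the rest of the RHS (E) has dimensions [L^2 M T^-2].
So X must have dimensions [T^-1] — X = f (inverse time / frequency (1/t)).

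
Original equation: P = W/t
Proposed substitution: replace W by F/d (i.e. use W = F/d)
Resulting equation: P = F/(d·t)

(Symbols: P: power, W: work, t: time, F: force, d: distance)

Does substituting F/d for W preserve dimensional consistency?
No

[W] = [L^2 M T^-2] and [F/d] = [M T^-2]. These differ, so the substitution replaces a quantity by one of different dimensions and the result P = F/(d·t) has LHS [L^2 M T^-3] vs RHS [M T^-3] — inconsistent.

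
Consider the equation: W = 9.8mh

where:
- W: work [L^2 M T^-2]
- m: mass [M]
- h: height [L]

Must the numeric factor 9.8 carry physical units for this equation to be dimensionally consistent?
Yes

W has dimensions [L^2 M T^-2], while mh alone has dimensions [L M]. For the equation to balance, the factor 9.8 must carry dimensions [L T^-2] — it is a dimensional constant (a numerical value of a physical quantity with its units suppressed), not a pure number.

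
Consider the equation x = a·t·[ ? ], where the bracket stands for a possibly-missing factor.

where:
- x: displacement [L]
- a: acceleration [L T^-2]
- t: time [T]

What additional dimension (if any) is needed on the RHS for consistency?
[T] — time (e.g. t)

x has dimensions [L]; a·t has dimensions [L T^-1].
The bracketed factor must supply [L] / [L T^-1] = [T].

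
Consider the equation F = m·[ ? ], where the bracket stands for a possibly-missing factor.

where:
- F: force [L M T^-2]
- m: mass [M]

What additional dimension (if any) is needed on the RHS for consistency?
[L T^-2] — acceleration (e.g. a)

F has dimensions [L M T^-2]; m has dimensions [M].
The bracketed factor must supply [L M T^-2] / [M] = [L T^-2].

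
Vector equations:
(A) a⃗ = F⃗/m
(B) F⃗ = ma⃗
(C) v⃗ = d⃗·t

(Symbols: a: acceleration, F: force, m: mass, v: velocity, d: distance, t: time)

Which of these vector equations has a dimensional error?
(C) v⃗ = d⃗·t

(A) a⃗ = F⃗/m: LHS [L T^-2], RHS [L T^-2] ✓ — force (vector) divided by mass (scalar)
(B) F⃗ = ma⃗: LHS [L M T^-2], RHS [L M T^-2] ✓ — Force and acceleration are vectors, mass is a scalar
(C) v⃗ = d⃗·t: LHS [L T^-1], RHS [L T] ✗ — velocity is displacement per time; should be d⃗/t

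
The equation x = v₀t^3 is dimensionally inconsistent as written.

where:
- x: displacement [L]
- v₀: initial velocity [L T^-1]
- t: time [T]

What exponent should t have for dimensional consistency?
The exponent of t should be 1: x = v₀t

The LHS x has dimensions [L]; t has dimensions [T].
As written, the RHS v₀t^3 (exponent 3 on t) has dimensions [L T^2], which does not match.
With exponent 1, the RHS v₀t has dimensions [L], matching the LHS.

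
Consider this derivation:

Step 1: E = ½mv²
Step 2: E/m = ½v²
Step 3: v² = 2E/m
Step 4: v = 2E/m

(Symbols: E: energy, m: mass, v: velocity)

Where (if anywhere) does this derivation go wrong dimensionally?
Step 4

Step 1: E = ½mv² → LHS [L^2 M T^-2], RHS [L^2 M T^-2] ✓
Step 2: E/m = ½v² → LHS [L^2 T^-2], RHS [L^2 T^-2] ✓
Step 3: v² = 2E/m → LHS [L^2 T^-2], RHS [L^2 T^-2] ✓
Step 4: v = 2E/m → LHS [L T^-1], RHS [L^2 T^-2] ✗

The first dimensional inconsistency appears in step 4: v = 2E/m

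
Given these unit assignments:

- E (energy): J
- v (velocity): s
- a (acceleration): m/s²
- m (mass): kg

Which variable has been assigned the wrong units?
v

The variable v (velocity) should have units m/s, not s.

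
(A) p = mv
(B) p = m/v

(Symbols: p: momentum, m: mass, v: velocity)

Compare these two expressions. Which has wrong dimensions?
(B)

(A) p = mv: LHS [L M T^-1], RHS [L M T^-1] ✓
(B) p = m/v: LHS [L M T^-1], RHS [L^-1 M T] ✗

Expression (B) p = m/v is dimensionally incorrect.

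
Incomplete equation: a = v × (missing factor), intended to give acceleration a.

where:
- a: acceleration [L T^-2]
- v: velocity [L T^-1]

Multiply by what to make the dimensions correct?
1/t (inverse time), dimensions [T^-1]

a has dimensions [L T^-2] and v has dimensions [L T^-1].
The missing factor must have dimensions [L T^-2] / [L T^-1] = [T^-1], i.e. inverse time (1/t).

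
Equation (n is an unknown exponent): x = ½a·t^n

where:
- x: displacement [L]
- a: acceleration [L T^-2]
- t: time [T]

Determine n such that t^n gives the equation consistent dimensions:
n = 2

x has dimensions [L]; t has dimensions [T].
The rest of the RHS has dimensions [L T^-2], so t^n must supply [T^2].
With n = 2: ½a·t^2 has dimensions [L], matching the LHS ✓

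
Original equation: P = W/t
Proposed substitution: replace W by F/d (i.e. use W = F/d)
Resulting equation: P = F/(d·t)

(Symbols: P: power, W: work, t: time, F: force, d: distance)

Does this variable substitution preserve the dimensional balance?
No

[W] = [L^2 M T^-2] and [F/d] = [M T^-2]. These differ, so the substitution replaces a quantity by one of different dimensions and the result P = F/(d·t) has LHS [L^2 M T^-3] vs RHS [M T^-3] — inconsistent.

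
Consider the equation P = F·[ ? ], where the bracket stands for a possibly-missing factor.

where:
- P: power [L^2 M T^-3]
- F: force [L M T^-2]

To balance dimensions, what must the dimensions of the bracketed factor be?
[L T^-1] — velocity (e.g. v)

P has dimensions [L^2 M T^-3]; F has dimensions [L M T^-2].
The bracketed factor must supply [L^2 M T^-3] / [L M T^-2] = [L T^-1].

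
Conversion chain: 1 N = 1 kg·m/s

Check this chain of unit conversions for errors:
The chain is incorrect (it contains an error).

Incorrect: Newton is kg·m/s², not kg·m/s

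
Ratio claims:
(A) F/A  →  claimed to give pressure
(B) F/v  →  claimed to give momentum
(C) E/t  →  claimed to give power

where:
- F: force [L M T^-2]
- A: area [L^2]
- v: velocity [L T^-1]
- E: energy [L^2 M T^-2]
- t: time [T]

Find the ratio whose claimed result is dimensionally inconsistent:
(B) F/v does not give momentum

(A) F/A: [L^-1 M T^-2] = pressure [L^-1 M T^-2] ✓
(B) F/v: [M T^-1] ≠ momentum [L M T^-1] ✗
(C) E/t: [L^2 M T^-3] = power [L^2 M T^-3] ✓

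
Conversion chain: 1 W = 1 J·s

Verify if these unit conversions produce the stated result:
The chain is incorrect (it contains an error).

Incorrect: Watt is J/s, not J·s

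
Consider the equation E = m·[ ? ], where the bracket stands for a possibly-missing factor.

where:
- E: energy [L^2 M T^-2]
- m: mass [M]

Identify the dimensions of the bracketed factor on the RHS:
[L^2 T^-2] — velocity squared (e.g. v²)

E has dimensions [L^2 M T^-2]; m has dimensions [M].
The bracketed factor must supply [L^2 M T^-2] / [M] = [L^2 T^-2].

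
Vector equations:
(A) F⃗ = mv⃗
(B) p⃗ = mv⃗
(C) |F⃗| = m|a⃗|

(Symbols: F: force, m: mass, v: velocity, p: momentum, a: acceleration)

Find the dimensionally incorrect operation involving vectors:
(A) F⃗ = mv⃗

(A) F⃗ = mv⃗: LHS [L M T^-2], RHS [L M T^-1] ✗ — mass times velocity is momentum, not force; should be ma⃗
(B) p⃗ = mv⃗: LHS [L M T^-1], RHS [L M T^-1] ✓ — mass (scalar) times velocity (vector)
(C) |F⃗| = m|a⃗|: LHS [L M T^-2], RHS [L M T^-2] ✓ — magnitudes of vectors are scalars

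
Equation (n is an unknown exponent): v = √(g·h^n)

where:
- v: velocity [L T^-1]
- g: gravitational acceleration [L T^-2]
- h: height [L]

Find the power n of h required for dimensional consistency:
n = 1

v has dimensions [L T^-1]; h has dimensions [L].
With n = 1: √(g·h^1) has dimensions [L T^-1], matching the LHS ✓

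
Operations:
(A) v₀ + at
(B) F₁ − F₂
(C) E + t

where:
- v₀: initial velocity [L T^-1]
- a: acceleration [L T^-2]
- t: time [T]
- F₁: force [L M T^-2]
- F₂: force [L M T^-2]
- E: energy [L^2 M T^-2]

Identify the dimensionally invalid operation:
(C) E + t

(A) v₀ + at: v₀ [L T^-1] and at [L T^-1] — same dimensions ✓
(B) F₁ − F₂: F₁ [L M T^-2] and F₂ [L M T^-2] — same dimensions ✓
(C) E + t: E [L^2 M T^-2] and t [T] — different dimensions cannot be added/subtracted ✗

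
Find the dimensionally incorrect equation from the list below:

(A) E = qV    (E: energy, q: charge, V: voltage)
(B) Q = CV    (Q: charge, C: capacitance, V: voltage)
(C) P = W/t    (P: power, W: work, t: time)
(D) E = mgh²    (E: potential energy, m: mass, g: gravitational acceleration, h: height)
(D) E = mgh²

The equation (D) E = mgh² is dimensionally incorrect.

LHS (E): [L^2 M T^-2]
RHS (mgh²): [L^3 M T^-2] ✗

The dimensions do not match. The other three equations balance.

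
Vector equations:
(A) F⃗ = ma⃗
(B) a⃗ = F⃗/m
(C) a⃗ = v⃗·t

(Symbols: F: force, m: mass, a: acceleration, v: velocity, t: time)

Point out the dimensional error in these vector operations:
(C) a⃗ = v⃗·t

(A) F⃗ = ma⃗: LHS [L M T^-2], RHS [L M T^-2] ✓ — Force and acceleration are vectors, mass is a scalar
(B) a⃗ = F⃗/m: LHS [L T^-2], RHS [L T^-2] ✓ — force (vector) divided by mass (scalar)
(C) a⃗ = v⃗·t: LHS [L T^-2], RHS [L] ✗ — acceleration is velocity per time; should be v⃗/t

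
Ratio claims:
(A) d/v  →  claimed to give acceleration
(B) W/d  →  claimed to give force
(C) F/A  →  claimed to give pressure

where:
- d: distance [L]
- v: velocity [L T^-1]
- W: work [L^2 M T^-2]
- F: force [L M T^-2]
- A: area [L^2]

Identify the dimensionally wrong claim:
(A) d/v does not give acceleration

(A) d/v: [T] ≠ acceleration [L T^-2] ✗
(B) W/d: [L M T^-2] = force [L M T^-2] ✓
(C) F/A: [L^-1 M T^-2] = pressure [L^-1 M T^-2] ✓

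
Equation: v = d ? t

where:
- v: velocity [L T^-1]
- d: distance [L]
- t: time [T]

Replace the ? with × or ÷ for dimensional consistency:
division (÷): v = d ÷ t

v [L T^-1]; d [L]; t [T].
d × t → [L T] ✗
d ÷ t → [L T^-1] ✓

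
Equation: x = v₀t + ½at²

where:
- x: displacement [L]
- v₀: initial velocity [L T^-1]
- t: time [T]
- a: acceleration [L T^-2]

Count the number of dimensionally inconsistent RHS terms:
0

LHS x: [L]
- v₀t: [L] ✓
- ½at²: [L] ✓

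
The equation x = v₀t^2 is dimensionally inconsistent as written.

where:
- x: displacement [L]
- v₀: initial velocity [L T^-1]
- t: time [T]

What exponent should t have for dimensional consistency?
The exponent of t should be 1: x = v₀t

The LHS x has dimensions [L]; t has dimensions [T].
As written, the RHS v₀t^2 (exponent 2 on t) has dimensions [L T], which does not match.
With exponent 1, the RHS v₀t has dimensions [L], matching the LHS.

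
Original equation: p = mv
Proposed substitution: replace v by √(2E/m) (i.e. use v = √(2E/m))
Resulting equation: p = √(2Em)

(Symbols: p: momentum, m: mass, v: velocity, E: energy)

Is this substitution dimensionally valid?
Yes

[v] = [L T^-1] and [√(2E/m)] = [L T^-1]. These match, so the substitution replaces a quantity by one of the same dimensions and the result p = √(2Em) has LHS [L M T^-1] vs RHS [L M T^-1] — still consistent.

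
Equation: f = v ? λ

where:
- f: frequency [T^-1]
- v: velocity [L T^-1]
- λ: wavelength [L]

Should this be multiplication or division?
division (÷): f = v ÷ λ

f [T^-1]; v [L T^-1]; λ [L].
v × λ → [L^2 T^-1] ✗
v ÷ λ → [T^-1] ✓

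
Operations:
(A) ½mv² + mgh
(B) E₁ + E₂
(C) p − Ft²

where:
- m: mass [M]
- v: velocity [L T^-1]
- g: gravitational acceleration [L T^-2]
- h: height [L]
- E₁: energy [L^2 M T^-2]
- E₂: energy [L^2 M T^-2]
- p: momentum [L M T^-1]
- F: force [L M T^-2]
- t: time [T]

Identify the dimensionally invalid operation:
(C) p − Ft²

(A) ½mv² + mgh: ½mv² [L^2 M T^-2] and mgh [L^2 M T^-2] — same dimensions ✓
(B) E₁ + E₂: E₁ [L^2 M T^-2] and E₂ [L^2 M T^-2] — same dimensions ✓
(C) p − Ft²: p [L M T^-1] and Ft² [L M] — different dimensions cannot be added/subtracted ✗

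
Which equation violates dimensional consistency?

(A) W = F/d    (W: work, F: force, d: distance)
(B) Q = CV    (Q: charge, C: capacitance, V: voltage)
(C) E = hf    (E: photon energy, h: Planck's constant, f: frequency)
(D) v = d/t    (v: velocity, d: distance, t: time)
(A) W = F/d

The equation (A) W = F/d is dimensionally incorrect.

LHS (W): [L^2 M T^-2]
RHS (F/d): [M T^-2] ✗

The dimensions do not match. The other three equations balance.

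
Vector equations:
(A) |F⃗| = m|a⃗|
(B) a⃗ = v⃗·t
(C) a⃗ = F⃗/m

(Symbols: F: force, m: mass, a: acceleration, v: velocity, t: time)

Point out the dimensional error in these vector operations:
(B) a⃗ = v⃗·t

(A) |F⃗| = m|a⃗|: LHS [L M T^-2], RHS [L M T^-2] ✓ — magnitudes of vectors are scalars
(B) a⃗ = v⃗·t: LHS [L T^-2], RHS [L] ✗ — acceleration is velocity per time; should be v⃗/t
(C) a⃗ = F⃗/m: LHS [L T^-2], RHS [L T^-2] ✓ — force (vector) divided by mass (scalar)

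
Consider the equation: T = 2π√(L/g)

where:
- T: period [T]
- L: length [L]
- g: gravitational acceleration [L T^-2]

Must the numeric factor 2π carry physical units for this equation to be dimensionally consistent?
No

T has dimensions [T] and √(L/g) already has dimensions [T], so the equation balances without 2π contributing any dimensions. 2π is a pure (dimensionless) number; changing or removing it would not affect dimensional consistency.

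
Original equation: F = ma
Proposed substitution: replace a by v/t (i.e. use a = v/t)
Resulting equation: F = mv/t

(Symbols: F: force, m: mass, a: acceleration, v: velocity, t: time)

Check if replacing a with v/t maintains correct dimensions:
Yes

[a] = [L T^-2] and [v/t] = [L T^-2]. These match, so the substitution replaces a quantity by one of the same dimensions and the result F = mv/t has LHS [L M T^-2] vs RHS [L M T^-2] — still consistent.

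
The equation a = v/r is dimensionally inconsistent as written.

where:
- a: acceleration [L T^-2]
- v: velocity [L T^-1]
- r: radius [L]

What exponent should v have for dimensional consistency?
The exponent of v should be 2: a = v^2/r

The LHS a has dimensions [L T^-2]; v has dimensions [L T^-1].
As written, the RHS v/r (exponent 1 on v) has dimensions [T^-1], which does not match.
With exponent 2, the RHS v^2/r has dimensions [L T^-2], matching the LHS.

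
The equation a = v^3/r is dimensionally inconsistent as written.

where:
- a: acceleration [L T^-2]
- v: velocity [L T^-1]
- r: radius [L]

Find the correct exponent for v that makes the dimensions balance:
The exponent of v should be 2: a = v^2/r

The LHS a has dimensions [L T^-2]; v has dimensions [L T^-1].
As written, the RHS v^3/r (exponent 3 on v) has dimensions [L^2 T^-3], which does not match.
With exponent 2, the RHS v^2/r has dimensions [L T^-2], matching the LHS.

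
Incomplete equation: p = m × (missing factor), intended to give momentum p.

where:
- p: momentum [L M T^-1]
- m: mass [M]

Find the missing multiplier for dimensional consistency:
v (velocity), dimensions [L T^-1]

p has dimensions [L M T^-1] and m has dimensions [M].
The missing factor must have dimensions [L M T^-1] / [M] = [L T^-1], i.e. velocity (v).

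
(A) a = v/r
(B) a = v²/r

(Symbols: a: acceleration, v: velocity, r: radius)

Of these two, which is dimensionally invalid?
(A)

(A) a = v/r: LHS [L T^-2], RHS [T^-1] ✗
(B) a = v²/r: LHS [L T^-2], RHS [L T^-2] ✓

Expression (A) a = v/r is dimensionally incorrect.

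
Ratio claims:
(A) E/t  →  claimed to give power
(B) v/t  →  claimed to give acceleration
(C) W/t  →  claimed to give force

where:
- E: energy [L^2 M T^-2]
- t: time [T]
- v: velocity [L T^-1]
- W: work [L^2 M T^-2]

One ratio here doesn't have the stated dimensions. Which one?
(C) W/t does not give force

(A) E/t: [L^2 M T^-3] = power [L^2 M T^-3] ✓
(B) v/t: [L T^-2] = acceleration [L T^-2] ✓
(C) W/t: [L^2 M T^-3] ≠ force [L M T^-2] ✗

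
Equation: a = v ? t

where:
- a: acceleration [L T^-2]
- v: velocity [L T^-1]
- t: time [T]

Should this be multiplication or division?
division (÷): a = v ÷ t

a [L T^-2]; v [L T^-1]; t [T].
v × t → [L] ✗
v ÷ t → [L T^-2] ✓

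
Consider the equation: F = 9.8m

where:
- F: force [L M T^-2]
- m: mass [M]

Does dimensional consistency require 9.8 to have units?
Yes

F has dimensions [L M T^-2], while m alone has dimensions [M]. For the equation to balance, the factor 9.8 must carry dimensions [L T^-2] — it is a dimensional constant (a numerical value of a physical quantity with its units suppressed), not a pure number.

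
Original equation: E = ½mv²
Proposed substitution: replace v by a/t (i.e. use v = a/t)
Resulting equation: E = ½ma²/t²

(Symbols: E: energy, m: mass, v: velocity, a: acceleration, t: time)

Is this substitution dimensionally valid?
No

[v] = [L T^-1] and [a/t] = [L T^-3]. These differ, so the substitution replaces a quantity by one of different dimensions and the result E = ½ma²/t² has LHS [L^2 M T^-2] vs RHS [L^2 M T^-6] — inconsistent.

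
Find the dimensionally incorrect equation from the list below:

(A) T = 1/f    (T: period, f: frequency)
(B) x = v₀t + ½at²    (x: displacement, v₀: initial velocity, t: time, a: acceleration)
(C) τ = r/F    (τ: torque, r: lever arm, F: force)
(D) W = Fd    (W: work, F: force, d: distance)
(C) τ = r/F

The equation (C) τ = r/F is dimensionally incorrect.

LHS (τ): [L^2 M T^-2]
RHS (r/F): [M^-1 T^2] ✗

The dimensions do not match. The other three equations balance.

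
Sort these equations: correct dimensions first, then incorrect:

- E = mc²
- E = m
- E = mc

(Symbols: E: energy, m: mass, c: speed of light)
Dimensionally correct: E = mc²
Dimensionally incorrect: E = m, E = mc
Ordered (correct first, then incorrect): E = mc², E = m, E = mc

- E = mc²: LHS [L^2 M T^-2], RHS [L^2 M T^-2] → correct ✓
- E = m: LHS [L^2 M T^-2], RHS [M] → incorrect ✗
- E = mc: LHS [L^2 M T^-2], RHS [L M T^-1] → incorrect ✗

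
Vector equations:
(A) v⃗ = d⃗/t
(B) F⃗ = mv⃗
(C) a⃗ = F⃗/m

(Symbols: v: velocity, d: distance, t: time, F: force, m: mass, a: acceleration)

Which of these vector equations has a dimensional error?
(B) F⃗ = mv⃗

(A) v⃗ = d⃗/t: LHS [L T^-1], RHS [L T^-1] ✓ — displacement (vector) divided by time (scalar)
(B) F⃗ = mv⃗: LHS [L M T^-2], RHS [L M T^-1] ✗ — mass times velocity is momentum, not force; should be ma⃗
(C) a⃗ = F⃗/m: LHS [L T^-2], RHS [L T^-2] ✓ — force (vector) divided by mass (scalar)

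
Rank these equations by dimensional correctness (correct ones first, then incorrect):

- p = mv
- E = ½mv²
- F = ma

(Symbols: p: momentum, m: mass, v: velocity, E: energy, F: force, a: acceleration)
Dimensionally correct: p = mv, E = ½mv², F = ma
Dimensionally incorrect: none
Ordered (correct first, then incorrect): p = mv, E = ½mv², F = ma

- p = mv: LHS [L M T^-1], RHS [L M T^-1] → correct ✓
- E = ½mv²: LHS [L^2 M T^-2], RHS [L^2 M T^-2] → correct ✓
- F = ma: LHS [L M T^-2], RHS [L M T^-2] → correct ✓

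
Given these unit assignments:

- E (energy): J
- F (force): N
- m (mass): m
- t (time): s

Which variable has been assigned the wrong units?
m

The variable m (mass) should have units kg, not m.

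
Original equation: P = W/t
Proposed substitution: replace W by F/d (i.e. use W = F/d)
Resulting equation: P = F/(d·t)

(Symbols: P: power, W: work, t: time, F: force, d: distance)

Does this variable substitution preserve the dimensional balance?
No

[W] = [L^2 M T^-2] and [F/d] = [M T^-2]. These differ, so the substitution replaces a quantity by one of different dimensions and the result P = F/(d·t) has LHS [L^2 M T^-3] vs RHS [M T^-3] — inconsistent.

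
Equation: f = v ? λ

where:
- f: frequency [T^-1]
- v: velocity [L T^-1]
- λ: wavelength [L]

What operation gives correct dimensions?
division (÷): f = v ÷ λ

f [T^-1]; v [L T^-1]; λ [L].
v × λ → [L^2 T^-1] ✗
v ÷ λ → [T^-1] ✓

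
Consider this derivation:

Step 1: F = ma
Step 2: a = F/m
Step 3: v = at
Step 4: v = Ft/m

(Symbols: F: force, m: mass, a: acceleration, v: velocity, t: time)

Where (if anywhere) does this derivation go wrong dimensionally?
No step introduces an error — all steps are dimensionally consistent.

Step 1: F = ma → LHS [L M T^-2], RHS [L M T^-2] ✓
Step 2: a = F/m → LHS [L T^-2], RHS [L T^-2] ✓
Step 3: v = at → LHS [L T^-1], RHS [L T^-1] ✓
Step 4: v = Ft/m → LHS [L T^-1], RHS [L T^-1] ✓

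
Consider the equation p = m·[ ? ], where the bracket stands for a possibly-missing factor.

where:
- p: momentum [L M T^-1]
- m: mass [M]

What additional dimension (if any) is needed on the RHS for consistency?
[L T^-1] — velocity (e.g. v)

p has dimensions [L M T^-1]; m has dimensions [M].
The bracketed factor must supply [L M T^-1] / [M] = [L T^-1].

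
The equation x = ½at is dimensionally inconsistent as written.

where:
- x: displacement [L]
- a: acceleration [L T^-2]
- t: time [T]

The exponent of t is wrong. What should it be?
The exponent of t should be 2: x = ½at^2

The LHS x has dimensions [L]; t has dimensions [T].
As written, the RHS ½at (exponent 1 on t) has dimensions [L T^-1], which does not match.
With exponent 2, the RHS ½at^2 has dimensions [L], matching the LHS.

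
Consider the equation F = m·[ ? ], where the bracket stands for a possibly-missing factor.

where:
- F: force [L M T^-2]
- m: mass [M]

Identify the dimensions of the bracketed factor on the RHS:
[L T^-2] — acceleration (e.g. a)

F has dimensions [L M T^-2]; m has dimensions [M].
The bracketed factor must supply [L M T^-2] / [M] = [L T^-2].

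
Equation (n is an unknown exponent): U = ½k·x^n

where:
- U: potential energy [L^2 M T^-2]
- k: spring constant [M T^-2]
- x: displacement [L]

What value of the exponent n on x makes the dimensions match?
n = 2

U has dimensions [L^2 M T^-2]; x has dimensions [L].
The rest of the RHS has dimensions [M T^-2], so x^n must supply [L^2].
With n = 2: ½k·x^2 has dimensions [L^2 M T^-2], matching the LHS ✓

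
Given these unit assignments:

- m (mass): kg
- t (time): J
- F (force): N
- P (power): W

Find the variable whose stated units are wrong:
t

The variable t (time) should have units s, not J.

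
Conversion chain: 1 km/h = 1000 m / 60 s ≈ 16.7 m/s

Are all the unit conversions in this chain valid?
The chain is incorrect (it contains an error).

Incorrect: 1 h = 3600 s, not 60 s (1 km/h ≈ 0.278 m/s)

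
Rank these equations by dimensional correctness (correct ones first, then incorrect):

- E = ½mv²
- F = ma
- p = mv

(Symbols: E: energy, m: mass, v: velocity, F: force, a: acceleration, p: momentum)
Dimensionally correct: E = ½mv², F = ma, p = mv
Dimensionally incorrect: none
Ordered (correct first, then incorrect): E = ½mv², F = ma, p = mv

- E = ½mv²: LHS [L^2 M T^-2], RHS [L^2 M T^-2] → correct ✓
- F = ma: LHS [L M T^-2], RHS [L M T^-2] → correct ✓
- p = mv: LHS [L M T^-1], RHS [L M T^-1] → correct ✓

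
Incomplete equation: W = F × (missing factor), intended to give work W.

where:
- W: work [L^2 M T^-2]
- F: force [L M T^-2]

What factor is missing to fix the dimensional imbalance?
d (distance), dimensions [L]

W has dimensions [L^2 M T^-2] and F has dimensions [L M T^-2].
The missing factor must have dimensions [L^2 M T^-2] / [L M T^-2] = [L], i.e. distance (d).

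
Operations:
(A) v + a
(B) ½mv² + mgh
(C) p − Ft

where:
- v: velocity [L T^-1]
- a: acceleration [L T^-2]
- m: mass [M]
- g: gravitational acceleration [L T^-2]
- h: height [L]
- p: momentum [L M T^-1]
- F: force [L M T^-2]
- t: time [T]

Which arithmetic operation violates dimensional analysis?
(A) v + a

(A) v + a: v [L T^-1] and a [L T^-2] — different dimensions cannot be added/subtracted ✗
(B) ½mv² + mgh: ½mv² [L^2 M T^-2] and mgh [L^2 M T^-2] — same dimensions ✓
(C) p − Ft: p [L M T^-1] and Ft [L M T^-1] — same dimensions ✓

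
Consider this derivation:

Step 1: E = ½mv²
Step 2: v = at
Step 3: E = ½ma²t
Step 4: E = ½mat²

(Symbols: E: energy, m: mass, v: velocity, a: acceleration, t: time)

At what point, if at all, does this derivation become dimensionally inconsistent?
Step 3

Step 1: E = ½mv² → LHS [L^2 M T^-2], RHS [L^2 M T^-2] ✓
Step 2: v = at → LHS [L T^-1], RHS [L T^-1] ✓
Step 3: E = ½ma²t → LHS [L^2 M T^-2], RHS [L^2 M T^-3] ✗

The first dimensional inconsistency appears in step 3: E = ½ma²t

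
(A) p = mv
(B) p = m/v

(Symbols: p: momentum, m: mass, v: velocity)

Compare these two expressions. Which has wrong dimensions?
(B)

(A) p = mv: LHS [L M T^-1], RHS [L M T^-1] ✓
(B) p = m/v: LHS [L M T^-1], RHS [L^-1 M T] ✗

Expression (B) p = m/v is dimensionally incorrect.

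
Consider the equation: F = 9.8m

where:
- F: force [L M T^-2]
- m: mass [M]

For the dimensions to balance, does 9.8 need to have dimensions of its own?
Yes

F has dimensions [L M T^-2], while m alone has dimensions [M]. For the equation to balance, the factor 9.8 must carry dimensions [L T^-2] — it is a dimensional constant (a numerical value of a physical quantity with its units suppressed), not a pure number.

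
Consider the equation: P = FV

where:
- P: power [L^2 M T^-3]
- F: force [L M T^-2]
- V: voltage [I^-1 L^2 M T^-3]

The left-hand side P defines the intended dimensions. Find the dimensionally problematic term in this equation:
The right-hand side term FV

P has dimensions [L^2 M T^-3], but FV has dimensions [I^-1 L^3 M^2 T^-5], so the term FV is dimensionally wrong for P.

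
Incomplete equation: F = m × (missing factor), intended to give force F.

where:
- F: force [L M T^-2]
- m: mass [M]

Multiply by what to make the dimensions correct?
a (acceleration), dimensions [L T^-2]

F has dimensions [L M T^-2] and m has dimensions [M].
The missing factor must have dimensions [L M T^-2] / [M] = [L T^-2], i.e. acceleration (a).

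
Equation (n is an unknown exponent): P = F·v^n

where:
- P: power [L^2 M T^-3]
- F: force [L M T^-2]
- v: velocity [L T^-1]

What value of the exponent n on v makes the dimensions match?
n = 1

P has dimensions [L^2 M T^-3]; v has dimensions [L T^-1].
The rest of the RHS has dimensions [L M T^-2], so v^n must supply [L T^-1].
With n = 1: F·v^1 has dimensions [L^2 M T^-3], matching the LHS ✓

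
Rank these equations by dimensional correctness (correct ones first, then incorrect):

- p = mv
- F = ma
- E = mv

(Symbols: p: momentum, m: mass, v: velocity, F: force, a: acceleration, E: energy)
Dimensionally correct: p = mv, F = ma
Dimensionally incorrect: E = mv
Ordered (correct first, then incorrect): p = mv, F = ma, E = mv

- p = mv: LHS [L M T^-1], RHS [L M T^-1] → correct ✓
- F = ma: LHS [L M T^-2], RHS [L M T^-2] → correct ✓
- E = mv: LHS [L^2 M T^-2], RHS [L M T^-1] → incorrect ✗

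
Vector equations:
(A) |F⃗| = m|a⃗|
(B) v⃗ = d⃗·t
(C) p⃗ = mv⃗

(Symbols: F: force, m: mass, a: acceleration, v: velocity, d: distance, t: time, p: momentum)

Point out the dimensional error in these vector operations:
(B) v⃗ = d⃗·t

(A) |F⃗| = m|a⃗|: LHS [L M T^-2], RHS [L M T^-2] ✓ — magnitudes of vectors are scalars
(B) v⃗ = d⃗·t: LHS [L T^-1], RHS [L T] ✗ — velocity is displacement per time; should be d⃗/t
(C) p⃗ = mv⃗: LHS [L M T^-1], RHS [L M T^-1] ✓ — mass (scalar) times velocity (vector)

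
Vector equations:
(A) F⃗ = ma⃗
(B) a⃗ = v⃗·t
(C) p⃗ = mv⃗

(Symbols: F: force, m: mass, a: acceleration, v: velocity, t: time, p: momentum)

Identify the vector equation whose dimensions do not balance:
(B) a⃗ = v⃗·t

(A) F⃗ = ma⃗: LHS [L M T^-2], RHS [L M T^-2] ✓ — Force and acceleration are vectors, mass is a scalar
(B) a⃗ = v⃗·t: LHS [L T^-2], RHS [L] ✗ — acceleration is velocity per time; should be v⃗/t
(C) p⃗ = mv⃗: LHS [L M T^-1], RHS [L M T^-1] ✓ — mass (scalar) times velocity (vector)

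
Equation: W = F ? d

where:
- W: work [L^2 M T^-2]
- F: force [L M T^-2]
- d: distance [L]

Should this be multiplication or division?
multiplication (×): W = F × d

W [L^2 M T^-2]; F [L M T^-2]; d [L].
F × d → [L^2 M T^-2] ✓
F ÷ d → [M T^-2] ✗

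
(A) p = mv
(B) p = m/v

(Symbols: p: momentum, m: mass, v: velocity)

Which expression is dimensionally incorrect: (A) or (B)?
(B)

(A) p = mv: LHS [L M T^-1], RHS [L M T^-1] ✓
(B) p = m/v: LHS [L M T^-1], RHS [L^-1 M T] ✗

Expression (B) p = m/v is dimensionally incorrect.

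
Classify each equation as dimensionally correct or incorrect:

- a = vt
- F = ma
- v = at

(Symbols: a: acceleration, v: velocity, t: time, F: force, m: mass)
Dimensionally correct: F = ma, v = at
Dimensionally incorrect: a = vt
Ordered (correct first, then incorrect): F = ma, v = at, a = vt

- a = vt: LHS [L T^-2], RHS [L] → incorrect ✗
- F = ma: LHS [L M T^-2], RHS [L M T^-2] → correct ✓
- v = at: LHS [L T^-1], RHS [L T^-1] → correct ✓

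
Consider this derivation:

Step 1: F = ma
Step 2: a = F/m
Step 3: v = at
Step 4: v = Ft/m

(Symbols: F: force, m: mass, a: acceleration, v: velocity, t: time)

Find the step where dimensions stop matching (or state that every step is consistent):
No step introduces an error — all steps are dimensionally consistent.

Step 1: F = ma → LHS [L M T^-2], RHS [L M T^-2] ✓
Step 2: a = F/m → LHS [L T^-2], RHS [L T^-2] ✓
Step 3: v = at → LHS [L T^-1], RHS [L T^-1] ✓
Step 4: v = Ft/m → LHS [L T^-1], RHS [L T^-1] ✓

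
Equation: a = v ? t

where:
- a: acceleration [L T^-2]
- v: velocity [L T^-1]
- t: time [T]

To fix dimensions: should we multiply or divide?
division (÷): a = v ÷ t

a [L T^-2]; v [L T^-1]; t [T].
v × t → [L] ✗
v ÷ t → [L T^-2] ✓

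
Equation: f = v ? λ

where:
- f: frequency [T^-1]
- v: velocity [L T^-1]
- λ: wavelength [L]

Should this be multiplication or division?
division (÷): f = v ÷ λ

f [T^-1]; v [L T^-1]; λ [L].
v × λ → [L^2 T^-1] ✗
v ÷ λ → [T^-1] ✓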